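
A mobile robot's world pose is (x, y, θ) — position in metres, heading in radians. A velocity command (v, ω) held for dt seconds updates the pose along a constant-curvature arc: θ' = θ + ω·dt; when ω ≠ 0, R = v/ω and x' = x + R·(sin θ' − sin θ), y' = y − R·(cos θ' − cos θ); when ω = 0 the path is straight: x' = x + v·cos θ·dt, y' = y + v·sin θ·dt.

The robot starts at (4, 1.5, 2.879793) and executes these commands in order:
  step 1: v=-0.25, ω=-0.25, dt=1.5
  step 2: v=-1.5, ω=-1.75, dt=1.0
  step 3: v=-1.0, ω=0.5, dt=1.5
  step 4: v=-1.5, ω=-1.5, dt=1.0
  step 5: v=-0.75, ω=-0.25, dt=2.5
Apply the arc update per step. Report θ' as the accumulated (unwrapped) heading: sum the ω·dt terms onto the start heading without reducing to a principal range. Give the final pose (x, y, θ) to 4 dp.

step 1: θ'=2.5048 (R=1.0000) → pose (4.3358, 1.3381, 2.5048)
step 2: θ'=0.7548 (R=0.8571) → pose (4.4134, 0.0246, 0.7548)
step 3: θ'=1.5048 (R=-2.0000) → pose (3.7880, -1.3003, 1.5048)
step 4: θ'=0.0048 (R=1.0000) → pose (2.7950, -2.2344, 0.0048)
step 5: θ'=-0.6202 (R=3.0000) → pose (1.0370, -1.6757, -0.6202)

(1.0370, -1.6757, -0.6202)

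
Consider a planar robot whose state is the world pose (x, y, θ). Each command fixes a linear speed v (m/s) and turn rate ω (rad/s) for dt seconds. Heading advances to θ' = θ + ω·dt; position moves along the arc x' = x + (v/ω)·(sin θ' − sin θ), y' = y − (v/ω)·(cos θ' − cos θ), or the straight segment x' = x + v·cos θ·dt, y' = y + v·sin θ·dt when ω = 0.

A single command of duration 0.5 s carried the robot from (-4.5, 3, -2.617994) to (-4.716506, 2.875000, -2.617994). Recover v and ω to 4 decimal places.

v = 0.5000, ω = 0.0000

Δθ = -2.617994 − -2.617994 = 0.000000
ω = Δθ/dt = 0.000000/0.5 = 0.0000
ω = 0 → v = (Δx·cos θ + Δy·sin θ)/dt = 0.5000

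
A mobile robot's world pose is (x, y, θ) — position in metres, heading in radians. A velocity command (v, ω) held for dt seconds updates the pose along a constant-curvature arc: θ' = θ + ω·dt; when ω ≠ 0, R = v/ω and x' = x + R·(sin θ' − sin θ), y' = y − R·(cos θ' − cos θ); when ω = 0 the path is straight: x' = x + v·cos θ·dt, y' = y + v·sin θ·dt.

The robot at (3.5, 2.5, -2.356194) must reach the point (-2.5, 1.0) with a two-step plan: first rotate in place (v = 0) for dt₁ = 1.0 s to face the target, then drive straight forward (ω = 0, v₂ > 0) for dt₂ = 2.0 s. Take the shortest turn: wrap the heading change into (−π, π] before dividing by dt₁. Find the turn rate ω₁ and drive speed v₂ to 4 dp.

heading to target = atan2(1−2.5, -2.5−3.5) = -2.8966
Δθ = wrap(-2.8966 − -2.3562) = -0.5404; ω₁ = Δθ/dt₁ = -0.5404
distance = √((-2.5−3.5)² + (1−2.5)²) = 6.1847; v₂ = distance/dt₂ = 3.0923

ω₁ = -0.5404, v₂ = 3.0923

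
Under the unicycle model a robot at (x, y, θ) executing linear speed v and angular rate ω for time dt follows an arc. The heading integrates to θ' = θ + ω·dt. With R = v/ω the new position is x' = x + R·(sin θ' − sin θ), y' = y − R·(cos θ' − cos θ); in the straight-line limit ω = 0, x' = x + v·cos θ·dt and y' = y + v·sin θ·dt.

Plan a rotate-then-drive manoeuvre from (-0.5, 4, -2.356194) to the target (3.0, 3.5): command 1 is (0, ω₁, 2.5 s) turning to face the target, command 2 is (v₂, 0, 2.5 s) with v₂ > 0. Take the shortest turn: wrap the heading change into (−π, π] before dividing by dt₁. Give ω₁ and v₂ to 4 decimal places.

heading to target = atan2(3.5−4, 3−-0.5) = -0.1419
Δθ = wrap(-0.1419 − -2.3562) = 2.2143; ω₁ = Δθ/dt₁ = 0.8857
distance = √((3−-0.5)² + (3.5−4)²) = 3.5355; v₂ = distance/dt₂ = 1.4142

ω₁ = 0.8857, v₂ = 1.4142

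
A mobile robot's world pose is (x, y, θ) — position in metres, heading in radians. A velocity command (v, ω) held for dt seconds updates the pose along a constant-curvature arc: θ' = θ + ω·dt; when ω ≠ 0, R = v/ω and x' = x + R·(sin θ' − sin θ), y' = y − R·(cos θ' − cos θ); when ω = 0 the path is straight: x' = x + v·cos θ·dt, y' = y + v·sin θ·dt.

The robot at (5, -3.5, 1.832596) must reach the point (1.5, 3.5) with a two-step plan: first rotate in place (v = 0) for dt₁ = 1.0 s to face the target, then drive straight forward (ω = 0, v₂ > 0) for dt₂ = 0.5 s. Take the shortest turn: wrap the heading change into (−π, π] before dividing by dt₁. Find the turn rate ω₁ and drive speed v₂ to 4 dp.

ω₁ = 0.2018, v₂ = 15.6525

heading to target = atan2(3.5−-3.5, 1.5−5) = 2.0344
Δθ = wrap(2.0344 − 1.8326) = 0.2018; ω₁ = Δθ/dt₁ = 0.2018
distance = √((1.5−5)² + (3.5−-3.5)²) = 7.8262; v₂ = distance/dt₂ = 15.6525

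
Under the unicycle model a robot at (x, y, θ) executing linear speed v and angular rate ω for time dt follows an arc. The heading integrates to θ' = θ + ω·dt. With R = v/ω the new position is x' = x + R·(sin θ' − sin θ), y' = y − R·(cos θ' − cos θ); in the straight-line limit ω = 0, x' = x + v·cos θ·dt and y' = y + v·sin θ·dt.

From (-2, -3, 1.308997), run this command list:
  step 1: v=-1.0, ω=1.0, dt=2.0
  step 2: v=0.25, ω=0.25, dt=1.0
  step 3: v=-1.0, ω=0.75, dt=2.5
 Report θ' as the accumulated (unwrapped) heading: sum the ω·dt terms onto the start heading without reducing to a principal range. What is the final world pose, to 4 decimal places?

step 1: θ'=3.3090 (R=-1.0000) → pose (-0.8675, -4.2448, 3.3090)
step 2: θ'=3.5590 (R=1.0000) → pose (-1.1062, -4.3167, 3.5590)
step 3: θ'=5.4340 (R=-1.3333) → pose (-0.6457, -2.2171, 5.4340)

(-0.6457, -2.2171, 5.4340)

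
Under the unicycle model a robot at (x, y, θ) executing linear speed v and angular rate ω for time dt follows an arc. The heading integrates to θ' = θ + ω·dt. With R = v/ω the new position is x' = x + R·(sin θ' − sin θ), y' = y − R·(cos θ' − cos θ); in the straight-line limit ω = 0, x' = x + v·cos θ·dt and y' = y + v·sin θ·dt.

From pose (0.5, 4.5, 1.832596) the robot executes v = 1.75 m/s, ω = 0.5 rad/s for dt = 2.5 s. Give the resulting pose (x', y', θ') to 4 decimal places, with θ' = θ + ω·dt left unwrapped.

(-2.6744, 7.0880, 3.0826)

θ' = 1.8326 + 0.5·2.5 = 3.0826
R = v/ω = 1.75/0.5 = 3.5000
x' = 0.5 + 3.5000·(sin 3.0826 − sin 1.8326) = -2.6744
y' = 4.5 − 3.5000·(cos 3.0826 − cos 1.8326) = 7.0880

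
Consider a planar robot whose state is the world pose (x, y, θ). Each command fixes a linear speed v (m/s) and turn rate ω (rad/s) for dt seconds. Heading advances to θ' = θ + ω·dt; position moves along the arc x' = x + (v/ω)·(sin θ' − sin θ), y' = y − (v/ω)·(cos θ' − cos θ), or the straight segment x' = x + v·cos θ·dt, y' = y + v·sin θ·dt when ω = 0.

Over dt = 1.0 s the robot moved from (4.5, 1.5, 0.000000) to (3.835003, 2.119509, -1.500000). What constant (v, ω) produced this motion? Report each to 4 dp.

v = -1.0000, ω = -1.5000

Δθ = -1.500000 − 0.000000 = -1.500000
ω = Δθ/dt = -1.500000/1.0 = -1.5000
R = Δx/(sin θ' − sin θ) = 0.6667
v = R·ω = 0.6667·-1.5000 = -1.0000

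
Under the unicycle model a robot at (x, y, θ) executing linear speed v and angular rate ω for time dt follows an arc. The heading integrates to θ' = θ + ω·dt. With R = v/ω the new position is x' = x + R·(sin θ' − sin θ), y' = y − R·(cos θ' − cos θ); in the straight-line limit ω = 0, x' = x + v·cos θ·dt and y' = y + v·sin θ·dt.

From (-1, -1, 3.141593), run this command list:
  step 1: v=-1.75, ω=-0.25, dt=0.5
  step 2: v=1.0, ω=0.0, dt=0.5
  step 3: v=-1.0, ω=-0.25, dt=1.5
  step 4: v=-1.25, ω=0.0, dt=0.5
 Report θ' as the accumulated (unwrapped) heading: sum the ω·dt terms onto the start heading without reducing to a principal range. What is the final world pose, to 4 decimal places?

(1.3441, -1.7504, 2.6416)

step 1: θ'=3.0166 (R=7.0000) → pose (-0.1273, -1.0546, 3.0166)
step 2: θ'=3.0166 (straight) → pose (-0.6234, -0.9923, 3.0166)
step 3: θ'=2.6416 (R=4.0000) → pose (0.7956, -1.4507, 2.6416)
step 4: θ'=2.6416 (straight) → pose (1.3441, -1.7504, 2.6416)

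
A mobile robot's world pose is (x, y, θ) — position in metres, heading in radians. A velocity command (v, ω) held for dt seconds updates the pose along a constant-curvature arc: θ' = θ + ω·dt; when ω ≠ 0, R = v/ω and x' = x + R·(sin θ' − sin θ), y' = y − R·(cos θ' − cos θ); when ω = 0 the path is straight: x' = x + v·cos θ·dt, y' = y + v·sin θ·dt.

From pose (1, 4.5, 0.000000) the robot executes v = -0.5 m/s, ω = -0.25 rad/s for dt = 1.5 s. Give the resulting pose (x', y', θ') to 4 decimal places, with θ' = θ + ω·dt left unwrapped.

(0.2675, 4.6390, -0.3750)

θ' = 0.0000 + -0.25·1.5 = -0.3750
R = v/ω = -0.5/-0.25 = 2.0000
x' = 1 + 2.0000·(sin -0.3750 − sin 0.0000) = 0.2675
y' = 4.5 − 2.0000·(cos -0.3750 − cos 0.0000) = 4.6390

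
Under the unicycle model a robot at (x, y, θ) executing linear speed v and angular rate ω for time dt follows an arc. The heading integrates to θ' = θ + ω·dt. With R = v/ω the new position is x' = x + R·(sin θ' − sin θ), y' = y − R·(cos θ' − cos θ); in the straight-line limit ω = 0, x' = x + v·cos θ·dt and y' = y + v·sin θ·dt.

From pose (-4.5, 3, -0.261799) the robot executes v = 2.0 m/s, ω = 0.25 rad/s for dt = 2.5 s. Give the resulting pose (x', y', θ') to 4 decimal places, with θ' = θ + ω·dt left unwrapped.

θ' = -0.2618 + 0.25·2.5 = 0.3632
R = v/ω = 2.0/0.25 = 8.0000
x' = -4.5 + 8.0000·(sin 0.3632 − sin -0.2618) = 0.4127
y' = 3 − 8.0000·(cos 0.3632 − cos -0.2618) = 3.2493

(0.4127, 3.2493, 0.3632)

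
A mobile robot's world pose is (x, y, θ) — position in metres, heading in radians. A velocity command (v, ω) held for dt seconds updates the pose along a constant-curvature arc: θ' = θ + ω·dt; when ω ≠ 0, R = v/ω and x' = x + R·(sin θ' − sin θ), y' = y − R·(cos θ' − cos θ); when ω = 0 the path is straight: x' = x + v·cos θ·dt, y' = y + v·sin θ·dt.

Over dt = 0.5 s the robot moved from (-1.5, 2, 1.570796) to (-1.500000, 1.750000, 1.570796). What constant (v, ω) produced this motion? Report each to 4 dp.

Δθ = 1.570796 − 1.570796 = 0.000000
ω = Δθ/dt = 0.000000/0.5 = 0.0000
ω = 0 → v = (Δx·cos θ + Δy·sin θ)/dt = -0.5000

v = -0.5000, ω = 0.0000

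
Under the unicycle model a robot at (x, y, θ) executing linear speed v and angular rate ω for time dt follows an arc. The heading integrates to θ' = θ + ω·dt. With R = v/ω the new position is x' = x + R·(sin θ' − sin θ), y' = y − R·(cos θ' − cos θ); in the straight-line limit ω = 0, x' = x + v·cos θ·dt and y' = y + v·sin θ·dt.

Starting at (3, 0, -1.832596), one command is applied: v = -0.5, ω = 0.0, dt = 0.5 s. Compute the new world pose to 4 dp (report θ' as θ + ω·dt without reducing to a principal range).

(3.0647, 0.2415, -1.8326)

θ' = -1.8326 + 0.0·0.5 = -1.8326
ω = 0 → straight: x' = 3 + -0.5·cos(-1.8326)·0.5 = 3.0647
y' = 0 + -0.5·sin(-1.8326)·0.5 = 0.2415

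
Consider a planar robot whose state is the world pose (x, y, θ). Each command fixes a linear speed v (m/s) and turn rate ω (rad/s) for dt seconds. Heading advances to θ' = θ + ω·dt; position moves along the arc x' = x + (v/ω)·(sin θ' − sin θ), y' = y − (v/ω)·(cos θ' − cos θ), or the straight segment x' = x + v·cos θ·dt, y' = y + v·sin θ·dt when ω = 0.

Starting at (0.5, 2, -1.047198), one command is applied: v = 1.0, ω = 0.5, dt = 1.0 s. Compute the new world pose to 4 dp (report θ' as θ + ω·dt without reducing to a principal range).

(1.1915, 1.2920, -0.5472)

θ' = -1.0472 + 0.5·1.0 = -0.5472
R = v/ω = 1.0/0.5 = 2.0000
x' = 0.5 + 2.0000·(sin -0.5472 − sin -1.0472) = 1.1915
y' = 2 − 2.0000·(cos -0.5472 − cos -1.0472) = 1.2920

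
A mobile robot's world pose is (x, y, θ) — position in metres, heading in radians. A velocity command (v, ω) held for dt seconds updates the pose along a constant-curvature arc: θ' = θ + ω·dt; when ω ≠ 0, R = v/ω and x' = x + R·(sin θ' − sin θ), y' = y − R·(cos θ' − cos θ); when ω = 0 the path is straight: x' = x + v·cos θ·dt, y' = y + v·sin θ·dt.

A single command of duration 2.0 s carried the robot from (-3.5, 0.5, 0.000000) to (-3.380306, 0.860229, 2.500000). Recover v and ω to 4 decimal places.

v = 0.2500, ω = 1.2500

Δθ = 2.500000 − 0.000000 = 2.500000
ω = Δθ/dt = 2.500000/2.0 = 1.2500
R = −Δy/(cos θ' − cos θ) = 0.2000
v = R·ω = 0.2000·1.2500 = 0.2500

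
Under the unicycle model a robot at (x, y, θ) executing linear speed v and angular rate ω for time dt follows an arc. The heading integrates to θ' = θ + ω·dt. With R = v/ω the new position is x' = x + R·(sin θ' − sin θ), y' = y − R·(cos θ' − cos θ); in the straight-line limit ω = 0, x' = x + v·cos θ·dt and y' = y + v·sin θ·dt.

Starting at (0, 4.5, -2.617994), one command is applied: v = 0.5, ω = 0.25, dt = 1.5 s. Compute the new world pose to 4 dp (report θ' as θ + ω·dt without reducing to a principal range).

(-0.5649, 4.0134, -2.2430)

θ' = -2.6180 + 0.25·1.5 = -2.2430
R = v/ω = 0.5/0.25 = 2.0000
x' = 0 + 2.0000·(sin -2.2430 − sin -2.6180) = -0.5649
y' = 4.5 − 2.0000·(cos -2.2430 − cos -2.6180) = 4.0134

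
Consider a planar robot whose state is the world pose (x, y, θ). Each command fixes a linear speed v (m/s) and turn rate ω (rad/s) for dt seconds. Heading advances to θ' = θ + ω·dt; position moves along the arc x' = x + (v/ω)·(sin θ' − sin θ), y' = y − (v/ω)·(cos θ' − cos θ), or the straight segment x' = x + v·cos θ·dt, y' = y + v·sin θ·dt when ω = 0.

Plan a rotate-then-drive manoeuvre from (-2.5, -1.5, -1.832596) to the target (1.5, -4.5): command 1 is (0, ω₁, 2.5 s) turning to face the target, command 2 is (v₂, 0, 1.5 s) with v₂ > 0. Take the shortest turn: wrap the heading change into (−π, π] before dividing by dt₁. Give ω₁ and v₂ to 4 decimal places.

ω₁ = 0.4756, v₂ = 3.3333

heading to target = atan2(-4.5−-1.5, 1.5−-2.5) = -0.6435
Δθ = wrap(-0.6435 − -1.8326) = 1.1891; ω₁ = Δθ/dt₁ = 0.4756
distance = √((1.5−-2.5)² + (-4.5−-1.5)²) = 5.0000; v₂ = distance/dt₂ = 3.3333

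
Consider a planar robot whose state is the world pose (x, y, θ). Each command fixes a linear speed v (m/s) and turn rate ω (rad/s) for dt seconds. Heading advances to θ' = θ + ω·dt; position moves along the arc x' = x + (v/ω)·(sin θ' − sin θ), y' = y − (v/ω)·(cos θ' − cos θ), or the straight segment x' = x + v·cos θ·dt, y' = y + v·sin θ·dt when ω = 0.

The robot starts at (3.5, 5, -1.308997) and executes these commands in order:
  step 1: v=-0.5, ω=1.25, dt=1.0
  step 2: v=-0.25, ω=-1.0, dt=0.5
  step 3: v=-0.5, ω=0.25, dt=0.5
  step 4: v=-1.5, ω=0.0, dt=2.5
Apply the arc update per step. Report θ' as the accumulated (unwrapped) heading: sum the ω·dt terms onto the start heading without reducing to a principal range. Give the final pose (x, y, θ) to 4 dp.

step 1: θ'=-0.0590 (R=-0.4000) → pose (3.1372, 5.2958, -0.0590)
step 2: θ'=-0.5590 (R=0.2500) → pose (3.0194, 5.3334, -0.5590)
step 3: θ'=-0.4340 (R=-2.0000) → pose (2.7997, 5.4524, -0.4340)
step 4: θ'=-0.4340 (straight) → pose (-0.6026, 7.0293, -0.4340)

(-0.6026, 7.0293, -0.4340)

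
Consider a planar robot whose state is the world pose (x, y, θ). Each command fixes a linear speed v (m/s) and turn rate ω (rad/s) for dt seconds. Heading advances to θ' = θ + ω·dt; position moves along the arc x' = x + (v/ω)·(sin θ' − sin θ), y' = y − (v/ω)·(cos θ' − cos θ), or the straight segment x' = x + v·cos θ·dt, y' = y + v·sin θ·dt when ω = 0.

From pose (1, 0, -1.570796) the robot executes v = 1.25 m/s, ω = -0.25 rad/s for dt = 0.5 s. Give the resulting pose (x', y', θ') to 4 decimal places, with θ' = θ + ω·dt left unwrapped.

(0.9610, -0.6234, -1.6958)

θ' = -1.5708 + -0.25·0.5 = -1.6958
R = v/ω = 1.25/-0.25 = -5.0000
x' = 1 + -5.0000·(sin -1.6958 − sin -1.5708) = 0.9610
y' = 0 − -5.0000·(cos -1.6958 − cos -1.5708) = -0.6234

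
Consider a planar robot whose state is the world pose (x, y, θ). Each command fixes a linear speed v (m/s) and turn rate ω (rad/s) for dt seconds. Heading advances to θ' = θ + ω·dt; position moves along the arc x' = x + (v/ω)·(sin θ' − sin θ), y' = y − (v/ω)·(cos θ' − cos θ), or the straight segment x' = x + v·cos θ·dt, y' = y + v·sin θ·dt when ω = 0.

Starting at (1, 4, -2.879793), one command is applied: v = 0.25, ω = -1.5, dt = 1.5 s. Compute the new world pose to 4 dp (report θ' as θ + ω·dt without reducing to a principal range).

(0.8045, 4.2286, -5.1298)

θ' = -2.8798 + -1.5·1.5 = -5.1298
R = v/ω = 0.25/-1.5 = -0.1667
x' = 1 + -0.1667·(sin -5.1298 − sin -2.8798) = 0.8045
y' = 4 − -0.1667·(cos -5.1298 − cos -2.8798) = 4.2286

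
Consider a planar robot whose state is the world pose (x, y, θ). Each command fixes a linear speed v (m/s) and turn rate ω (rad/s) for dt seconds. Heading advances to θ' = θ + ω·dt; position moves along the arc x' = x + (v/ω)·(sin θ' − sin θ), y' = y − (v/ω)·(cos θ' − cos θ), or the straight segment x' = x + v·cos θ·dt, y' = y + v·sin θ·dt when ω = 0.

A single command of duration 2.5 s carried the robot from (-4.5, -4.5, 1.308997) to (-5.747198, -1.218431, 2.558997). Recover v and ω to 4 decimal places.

Δθ = 2.558997 − 1.308997 = 1.250000
ω = Δθ/dt = 1.250000/2.5 = 0.5000
R = −Δy/(cos θ' − cos θ) = 3.0000
v = R·ω = 3.0000·0.5000 = 1.5000

v = 1.5000, ω = 0.5000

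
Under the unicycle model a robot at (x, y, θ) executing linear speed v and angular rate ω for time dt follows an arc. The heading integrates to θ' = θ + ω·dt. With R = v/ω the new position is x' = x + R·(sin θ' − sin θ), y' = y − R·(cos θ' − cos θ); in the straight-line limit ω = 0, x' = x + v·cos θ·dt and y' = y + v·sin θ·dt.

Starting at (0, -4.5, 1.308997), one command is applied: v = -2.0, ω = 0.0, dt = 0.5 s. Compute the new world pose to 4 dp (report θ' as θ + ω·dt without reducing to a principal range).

θ' = 1.3090 + 0.0·0.5 = 1.3090
ω = 0 → straight: x' = 0 + -2.0·cos(1.3090)·0.5 = -0.2588
y' = -4.5 + -2.0·sin(1.3090)·0.5 = -5.4659

(-0.2588, -5.4659, 1.3090)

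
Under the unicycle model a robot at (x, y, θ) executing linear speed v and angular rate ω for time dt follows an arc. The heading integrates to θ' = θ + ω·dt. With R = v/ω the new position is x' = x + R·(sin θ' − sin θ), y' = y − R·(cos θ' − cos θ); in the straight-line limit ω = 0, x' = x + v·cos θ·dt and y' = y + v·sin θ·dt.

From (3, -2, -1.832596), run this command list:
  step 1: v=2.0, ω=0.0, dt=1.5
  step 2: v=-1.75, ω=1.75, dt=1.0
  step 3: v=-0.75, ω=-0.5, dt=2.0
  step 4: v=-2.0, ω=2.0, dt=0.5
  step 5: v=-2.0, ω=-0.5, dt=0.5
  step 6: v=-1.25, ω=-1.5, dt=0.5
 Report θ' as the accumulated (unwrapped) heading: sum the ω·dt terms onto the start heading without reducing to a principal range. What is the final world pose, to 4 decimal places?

step 1: θ'=-1.8326 (straight) → pose (2.2235, -4.8978, -1.8326)
step 2: θ'=-0.0826 (R=-1.0000) → pose (1.3401, -3.6424, -0.0826)
step 3: θ'=-1.0826 (R=1.5000) → pose (0.1391, -2.8510, -1.0826)
step 4: θ'=-0.0826 (R=-1.0000) → pose (-0.6616, -2.3235, -0.0826)
step 5: θ'=-0.3326 (R=4.0000) → pose (-1.6376, -2.1179, -0.3326)
step 6: θ'=-1.0826 (R=0.8333) → pose (-2.1015, -1.7211, -1.0826)

(-2.1015, -1.7211, -1.0826)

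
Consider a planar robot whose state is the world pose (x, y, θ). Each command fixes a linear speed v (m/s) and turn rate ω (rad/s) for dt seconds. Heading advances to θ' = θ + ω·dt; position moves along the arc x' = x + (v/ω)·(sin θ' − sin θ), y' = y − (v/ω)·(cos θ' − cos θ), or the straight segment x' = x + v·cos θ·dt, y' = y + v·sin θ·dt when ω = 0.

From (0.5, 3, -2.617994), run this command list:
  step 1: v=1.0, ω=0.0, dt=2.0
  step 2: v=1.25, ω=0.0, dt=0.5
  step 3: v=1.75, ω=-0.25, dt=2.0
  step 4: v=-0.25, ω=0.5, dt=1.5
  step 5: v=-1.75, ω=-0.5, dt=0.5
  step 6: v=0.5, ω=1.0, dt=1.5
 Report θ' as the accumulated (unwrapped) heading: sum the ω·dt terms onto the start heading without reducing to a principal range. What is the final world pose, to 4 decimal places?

step 1: θ'=-2.6180 (straight) → pose (-1.2321, 2.0000, -2.6180)
step 2: θ'=-2.6180 (straight) → pose (-1.7733, 1.6875, -2.6180)
step 3: θ'=-3.1180 (R=-7.0000) → pose (-5.1081, 0.7516, -3.1180)
step 4: θ'=-2.3680 (R=-0.5000) → pose (-4.7706, 0.8938, -2.3680)
step 5: θ'=-2.6180 (R=3.5000) → pose (-4.0751, 1.4210, -2.6180)
step 6: θ'=-1.1180 (R=0.5000) → pose (-4.2747, 0.7692, -1.1180)

(-4.2747, 0.7692, -1.1180)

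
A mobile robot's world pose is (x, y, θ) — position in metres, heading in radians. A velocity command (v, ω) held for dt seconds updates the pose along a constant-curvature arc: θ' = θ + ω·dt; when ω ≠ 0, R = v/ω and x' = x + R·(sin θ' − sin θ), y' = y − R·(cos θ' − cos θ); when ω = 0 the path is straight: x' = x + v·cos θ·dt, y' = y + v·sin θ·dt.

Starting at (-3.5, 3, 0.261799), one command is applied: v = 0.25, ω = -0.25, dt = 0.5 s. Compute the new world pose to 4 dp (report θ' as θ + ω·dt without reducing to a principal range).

θ' = 0.2618 + -0.25·0.5 = 0.1368
R = v/ω = 0.25/-0.25 = -1.0000
x' = -3.5 + -1.0000·(sin 0.1368 − sin 0.2618) = -3.3776
y' = 3 − -1.0000·(cos 0.1368 − cos 0.2618) = 3.0247

(-3.3776, 3.0247, 0.1368)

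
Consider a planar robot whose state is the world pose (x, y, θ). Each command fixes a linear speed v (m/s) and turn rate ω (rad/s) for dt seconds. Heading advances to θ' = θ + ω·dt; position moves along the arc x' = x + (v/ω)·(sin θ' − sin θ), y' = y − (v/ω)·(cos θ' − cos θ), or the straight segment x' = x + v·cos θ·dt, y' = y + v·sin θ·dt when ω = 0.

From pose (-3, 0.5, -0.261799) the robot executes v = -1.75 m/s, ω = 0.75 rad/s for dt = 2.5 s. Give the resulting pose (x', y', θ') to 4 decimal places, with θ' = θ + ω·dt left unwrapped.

θ' = -0.2618 + 0.75·2.5 = 1.6132
R = v/ω = -1.75/0.75 = -2.3333
x' = -3 + -2.3333·(sin 1.6132 − sin -0.2618) = -5.9351
y' = 0.5 − -2.3333·(cos 1.6132 − cos -0.2618) = -1.8527

(-5.9351, -1.8527, 1.6132)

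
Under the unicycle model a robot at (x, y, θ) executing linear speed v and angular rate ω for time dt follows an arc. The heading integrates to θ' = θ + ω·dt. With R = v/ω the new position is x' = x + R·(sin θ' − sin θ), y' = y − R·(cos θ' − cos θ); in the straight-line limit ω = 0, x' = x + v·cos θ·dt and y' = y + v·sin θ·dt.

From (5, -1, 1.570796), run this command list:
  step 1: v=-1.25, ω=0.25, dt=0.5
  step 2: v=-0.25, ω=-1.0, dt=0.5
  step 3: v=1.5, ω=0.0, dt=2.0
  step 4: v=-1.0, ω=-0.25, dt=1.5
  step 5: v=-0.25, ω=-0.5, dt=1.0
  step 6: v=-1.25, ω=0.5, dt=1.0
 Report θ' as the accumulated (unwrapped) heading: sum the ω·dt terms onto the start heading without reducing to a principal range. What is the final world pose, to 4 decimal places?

(4.0780, -1.0181, 0.8208)

step 1: θ'=1.6958 (R=-5.0000) → pose (5.0390, -1.6234, 1.6958)
step 2: θ'=1.1958 (R=0.2500) → pose (5.0236, -1.7461, 1.1958)
step 3: θ'=1.1958 (straight) → pose (6.1224, 1.0454, 1.1958)
step 4: θ'=0.8208 (R=4.0000) → pose (5.3271, -0.2161, 0.8208)
step 5: θ'=0.3208 (R=0.5000) → pose (5.1189, -0.3497, 0.3208)
step 6: θ'=0.8208 (R=-2.5000) → pose (4.0780, -1.0181, 0.8208)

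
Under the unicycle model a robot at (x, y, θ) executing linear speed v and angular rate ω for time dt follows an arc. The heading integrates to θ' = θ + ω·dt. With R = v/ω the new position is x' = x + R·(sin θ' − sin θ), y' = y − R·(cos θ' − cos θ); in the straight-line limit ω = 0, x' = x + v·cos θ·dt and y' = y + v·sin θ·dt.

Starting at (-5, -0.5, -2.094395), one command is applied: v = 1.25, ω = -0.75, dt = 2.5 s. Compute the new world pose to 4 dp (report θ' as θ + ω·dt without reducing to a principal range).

θ' = -2.0944 + -0.75·2.5 = -3.9694
R = v/ω = 1.25/-0.75 = -1.6667
x' = -5 + -1.6667·(sin -3.9694 − sin -2.0944) = -7.6708
y' = -0.5 − -1.6667·(cos -3.9694 − cos -2.0944) = -0.7942

(-7.6708, -0.7942, -3.9694)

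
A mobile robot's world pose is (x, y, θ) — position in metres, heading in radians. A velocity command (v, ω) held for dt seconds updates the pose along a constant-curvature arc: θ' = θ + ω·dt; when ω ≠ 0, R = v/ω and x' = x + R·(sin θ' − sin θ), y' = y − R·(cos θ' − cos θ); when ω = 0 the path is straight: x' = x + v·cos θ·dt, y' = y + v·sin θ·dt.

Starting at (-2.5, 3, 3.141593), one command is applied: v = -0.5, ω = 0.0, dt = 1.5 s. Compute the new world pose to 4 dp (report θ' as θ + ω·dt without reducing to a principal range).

θ' = 3.1416 + 0.0·1.5 = 3.1416
ω = 0 → straight: x' = -2.5 + -0.5·cos(3.1416)·1.5 = -1.7500
y' = 3 + -0.5·sin(3.1416)·1.5 = 3.0000

(-1.7500, 3.0000, 3.1416)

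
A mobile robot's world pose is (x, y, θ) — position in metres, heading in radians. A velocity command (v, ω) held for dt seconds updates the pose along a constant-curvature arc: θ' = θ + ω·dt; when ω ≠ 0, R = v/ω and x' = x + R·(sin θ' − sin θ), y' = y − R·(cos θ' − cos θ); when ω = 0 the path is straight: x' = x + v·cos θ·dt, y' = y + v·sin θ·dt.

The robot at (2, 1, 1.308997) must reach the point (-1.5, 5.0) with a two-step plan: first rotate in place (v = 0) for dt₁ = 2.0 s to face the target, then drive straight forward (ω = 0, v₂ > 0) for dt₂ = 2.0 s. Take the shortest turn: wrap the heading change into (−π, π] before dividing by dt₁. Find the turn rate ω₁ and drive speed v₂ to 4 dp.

heading to target = atan2(5−1, -1.5−2) = 2.2896
Δθ = wrap(2.2896 − 1.3090) = 0.9806; ω₁ = Δθ/dt₁ = 0.4903
distance = √((-1.5−2)² + (5−1)²) = 5.3151; v₂ = distance/dt₂ = 2.6575

ω₁ = 0.4903, v₂ = 2.6575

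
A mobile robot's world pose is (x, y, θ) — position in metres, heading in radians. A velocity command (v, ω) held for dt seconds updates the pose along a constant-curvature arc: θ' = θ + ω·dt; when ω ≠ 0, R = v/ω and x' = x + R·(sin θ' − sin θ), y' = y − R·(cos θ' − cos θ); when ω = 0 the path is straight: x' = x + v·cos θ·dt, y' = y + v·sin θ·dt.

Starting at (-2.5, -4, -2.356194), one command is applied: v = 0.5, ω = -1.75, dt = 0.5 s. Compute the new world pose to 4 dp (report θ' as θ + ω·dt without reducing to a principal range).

(-2.7276, -4.0825, -3.2312)

θ' = -2.3562 + -1.75·0.5 = -3.2312
R = v/ω = 0.5/-1.75 = -0.2857
x' = -2.5 + -0.2857·(sin -3.2312 − sin -2.3562) = -2.7276
y' = -4 − -0.2857·(cos -3.2312 − cos -2.3562) = -4.0825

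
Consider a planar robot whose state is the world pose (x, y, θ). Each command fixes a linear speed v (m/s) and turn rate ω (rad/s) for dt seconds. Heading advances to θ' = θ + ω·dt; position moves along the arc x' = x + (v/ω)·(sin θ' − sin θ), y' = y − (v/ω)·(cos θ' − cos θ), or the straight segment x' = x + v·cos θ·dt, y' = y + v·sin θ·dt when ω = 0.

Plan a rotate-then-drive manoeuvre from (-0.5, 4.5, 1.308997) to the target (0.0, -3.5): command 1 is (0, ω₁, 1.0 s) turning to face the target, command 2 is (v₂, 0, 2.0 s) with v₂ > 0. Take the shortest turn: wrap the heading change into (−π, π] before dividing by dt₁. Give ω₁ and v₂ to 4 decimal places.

ω₁ = -2.8174, v₂ = 4.0078

heading to target = atan2(-3.5−4.5, 0−-0.5) = -1.5084
Δθ = wrap(-1.5084 − 1.3090) = -2.8174; ω₁ = Δθ/dt₁ = -2.8174
distance = √((0−-0.5)² + (-3.5−4.5)²) = 8.0156; v₂ = distance/dt₂ = 4.0078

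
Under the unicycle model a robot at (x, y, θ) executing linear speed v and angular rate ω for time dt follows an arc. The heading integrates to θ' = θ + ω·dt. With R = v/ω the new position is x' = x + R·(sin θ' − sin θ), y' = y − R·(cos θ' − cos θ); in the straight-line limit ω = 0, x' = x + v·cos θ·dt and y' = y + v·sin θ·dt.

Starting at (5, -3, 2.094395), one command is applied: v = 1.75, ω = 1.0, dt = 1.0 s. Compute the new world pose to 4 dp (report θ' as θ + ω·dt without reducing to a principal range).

(3.5670, -2.1269, 3.0944)

θ' = 2.0944 + 1.0·1.0 = 3.0944
R = v/ω = 1.75/1.0 = 1.7500
x' = 5 + 1.7500·(sin 3.0944 − sin 2.0944) = 3.5670
y' = -3 − 1.7500·(cos 3.0944 − cos 2.0944) = -2.1269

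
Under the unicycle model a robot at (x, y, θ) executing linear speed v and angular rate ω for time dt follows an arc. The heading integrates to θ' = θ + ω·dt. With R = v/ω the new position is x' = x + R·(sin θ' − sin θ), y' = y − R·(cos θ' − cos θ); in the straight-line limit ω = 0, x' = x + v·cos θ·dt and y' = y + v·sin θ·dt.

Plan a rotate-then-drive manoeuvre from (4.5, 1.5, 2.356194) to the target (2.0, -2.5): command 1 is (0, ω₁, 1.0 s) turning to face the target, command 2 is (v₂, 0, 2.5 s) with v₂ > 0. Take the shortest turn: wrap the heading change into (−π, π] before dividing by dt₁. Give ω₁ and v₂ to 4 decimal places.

ω₁ = 1.7976, v₂ = 1.8868

heading to target = atan2(-2.5−1.5, 2−4.5) = -2.1294
Δθ = wrap(-2.1294 − 2.3562) = 1.7976; ω₁ = Δθ/dt₁ = 1.7976
distance = √((2−4.5)² + (-2.5−1.5)²) = 4.7170; v₂ = distance/dt₂ = 1.8868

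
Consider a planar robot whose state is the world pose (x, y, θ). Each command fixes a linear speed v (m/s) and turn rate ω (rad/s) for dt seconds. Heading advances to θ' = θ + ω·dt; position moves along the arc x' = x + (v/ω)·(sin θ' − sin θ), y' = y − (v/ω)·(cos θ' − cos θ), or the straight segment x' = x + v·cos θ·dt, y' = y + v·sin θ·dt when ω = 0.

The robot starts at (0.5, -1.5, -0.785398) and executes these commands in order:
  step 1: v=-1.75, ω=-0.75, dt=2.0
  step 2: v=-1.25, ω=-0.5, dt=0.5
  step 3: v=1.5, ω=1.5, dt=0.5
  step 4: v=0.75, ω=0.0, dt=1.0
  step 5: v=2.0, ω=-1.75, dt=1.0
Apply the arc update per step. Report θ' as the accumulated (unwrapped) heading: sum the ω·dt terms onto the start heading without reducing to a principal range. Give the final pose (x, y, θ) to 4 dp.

step 1: θ'=-2.2854 (R=2.3333) → pose (0.3874, 1.6790, -2.2854)
step 2: θ'=-2.5354 (R=2.5000) → pose (0.8514, 2.0953, -2.5354)
step 3: θ'=-1.7854 (R=1.0000) → pose (0.4441, 1.4864, -1.7854)
step 4: θ'=-1.7854 (straight) → pose (0.2844, 0.7536, -1.7854)
step 5: θ'=-3.5354 (R=-1.1429) → pose (-1.2708, -0.0584, -3.5354)

(-1.2708, -0.0584, -3.5354)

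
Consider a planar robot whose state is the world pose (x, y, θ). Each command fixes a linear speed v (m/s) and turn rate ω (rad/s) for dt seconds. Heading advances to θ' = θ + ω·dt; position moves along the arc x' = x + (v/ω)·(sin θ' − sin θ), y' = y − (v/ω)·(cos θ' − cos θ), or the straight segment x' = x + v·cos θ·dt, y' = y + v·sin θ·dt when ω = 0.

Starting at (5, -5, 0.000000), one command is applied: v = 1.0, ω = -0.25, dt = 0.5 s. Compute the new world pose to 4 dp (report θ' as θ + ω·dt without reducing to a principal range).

(5.4987, -5.0312, -0.1250)

θ' = 0.0000 + -0.25·0.5 = -0.1250
R = v/ω = 1.0/-0.25 = -4.0000
x' = 5 + -4.0000·(sin -0.1250 − sin 0.0000) = 5.4987
y' = -5 − -4.0000·(cos -0.1250 − cos 0.0000) = -5.0312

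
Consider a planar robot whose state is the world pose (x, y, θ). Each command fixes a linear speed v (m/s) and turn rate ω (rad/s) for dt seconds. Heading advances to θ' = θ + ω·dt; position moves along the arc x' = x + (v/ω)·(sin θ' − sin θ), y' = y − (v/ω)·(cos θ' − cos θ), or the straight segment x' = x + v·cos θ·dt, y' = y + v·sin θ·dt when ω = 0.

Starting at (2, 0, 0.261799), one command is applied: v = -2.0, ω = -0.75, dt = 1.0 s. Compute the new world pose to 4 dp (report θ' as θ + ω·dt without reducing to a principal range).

(0.0590, 0.2207, -0.4882)

θ' = 0.2618 + -0.75·1.0 = -0.4882
R = v/ω = -2.0/-0.75 = 2.6667
x' = 2 + 2.6667·(sin -0.4882 − sin 0.2618) = 0.0590
y' = 0 − 2.6667·(cos -0.4882 − cos 0.2618) = 0.2207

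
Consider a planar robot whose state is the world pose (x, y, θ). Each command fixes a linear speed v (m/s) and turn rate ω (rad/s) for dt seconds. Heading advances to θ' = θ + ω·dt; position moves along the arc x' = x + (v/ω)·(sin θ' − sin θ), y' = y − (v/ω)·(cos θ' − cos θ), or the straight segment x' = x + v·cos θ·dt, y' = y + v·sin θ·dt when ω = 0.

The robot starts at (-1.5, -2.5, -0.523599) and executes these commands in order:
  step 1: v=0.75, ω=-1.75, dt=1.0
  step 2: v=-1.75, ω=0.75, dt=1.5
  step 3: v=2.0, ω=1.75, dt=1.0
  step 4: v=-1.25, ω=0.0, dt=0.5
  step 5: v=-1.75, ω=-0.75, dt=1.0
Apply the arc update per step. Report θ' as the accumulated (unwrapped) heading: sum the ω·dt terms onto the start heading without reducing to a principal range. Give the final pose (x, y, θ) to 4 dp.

step 1: θ'=-2.2736 (R=-0.4286) → pose (-1.3873, -3.1482, -2.2736)
step 2: θ'=-1.1486 (R=-2.3333) → pose (-1.0392, -0.6839, -1.1486)
step 3: θ'=0.6014 (R=1.1429) → pose (0.6499, -1.1579, 0.6014)
step 4: θ'=0.6014 (straight) → pose (0.1346, -1.5115, 0.6014)
step 5: θ'=-0.1486 (R=2.3333) → pose (-1.5311, -1.8952, -0.1486)

(-1.5311, -1.8952, -0.1486)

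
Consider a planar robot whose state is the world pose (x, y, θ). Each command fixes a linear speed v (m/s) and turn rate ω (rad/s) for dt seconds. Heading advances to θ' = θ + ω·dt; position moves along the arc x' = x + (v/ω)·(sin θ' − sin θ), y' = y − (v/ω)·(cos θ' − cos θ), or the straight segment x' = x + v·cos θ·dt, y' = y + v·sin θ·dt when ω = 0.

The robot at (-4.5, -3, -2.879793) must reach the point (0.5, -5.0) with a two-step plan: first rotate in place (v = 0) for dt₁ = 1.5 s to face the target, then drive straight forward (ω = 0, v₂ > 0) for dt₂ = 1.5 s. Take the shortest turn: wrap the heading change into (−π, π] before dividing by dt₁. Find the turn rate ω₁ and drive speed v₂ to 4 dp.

heading to target = atan2(-5−-3, 0.5−-4.5) = -0.3805
Δθ = wrap(-0.3805 − -2.8798) = 2.4993; ω₁ = Δθ/dt₁ = 1.6662
distance = √((0.5−-4.5)² + (-5−-3)²) = 5.3852; v₂ = distance/dt₂ = 3.5901

ω₁ = 1.6662, v₂ = 3.5901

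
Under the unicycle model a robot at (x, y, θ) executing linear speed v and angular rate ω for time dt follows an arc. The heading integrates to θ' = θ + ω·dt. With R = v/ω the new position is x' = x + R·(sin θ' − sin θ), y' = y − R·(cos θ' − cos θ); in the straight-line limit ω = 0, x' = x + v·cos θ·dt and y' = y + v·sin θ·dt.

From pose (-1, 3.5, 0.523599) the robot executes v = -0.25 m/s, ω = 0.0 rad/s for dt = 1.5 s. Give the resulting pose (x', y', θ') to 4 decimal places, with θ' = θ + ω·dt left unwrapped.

(-1.3248, 3.3125, 0.5236)

θ' = 0.5236 + 0.0·1.5 = 0.5236
ω = 0 → straight: x' = -1 + -0.25·cos(0.5236)·1.5 = -1.3248
y' = 3.5 + -0.25·sin(0.5236)·1.5 = 3.3125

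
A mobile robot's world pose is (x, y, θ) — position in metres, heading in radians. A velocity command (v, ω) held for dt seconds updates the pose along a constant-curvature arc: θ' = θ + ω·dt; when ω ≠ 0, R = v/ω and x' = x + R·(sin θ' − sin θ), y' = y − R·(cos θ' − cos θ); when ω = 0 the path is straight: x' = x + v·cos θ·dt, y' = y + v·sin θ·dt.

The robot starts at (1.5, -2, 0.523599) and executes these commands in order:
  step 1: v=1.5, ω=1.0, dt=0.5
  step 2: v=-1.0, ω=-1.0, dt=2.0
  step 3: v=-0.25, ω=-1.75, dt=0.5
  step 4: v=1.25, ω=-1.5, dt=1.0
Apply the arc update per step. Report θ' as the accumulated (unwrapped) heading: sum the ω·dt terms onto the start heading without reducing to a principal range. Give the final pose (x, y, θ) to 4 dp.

step 1: θ'=1.0236 (R=1.5000) → pose (2.0310, -1.4814, 1.0236)
step 2: θ'=-0.9764 (R=1.0000) → pose (0.3485, -1.5211, -0.9764)
step 3: θ'=-1.8514 (R=0.1429) → pose (0.3296, -1.4016, -1.8514)
step 4: θ'=-3.3514 (R=-0.8333) → pose (-0.6447, -1.9858, -3.3514)

(-0.6447, -1.9858, -3.3514)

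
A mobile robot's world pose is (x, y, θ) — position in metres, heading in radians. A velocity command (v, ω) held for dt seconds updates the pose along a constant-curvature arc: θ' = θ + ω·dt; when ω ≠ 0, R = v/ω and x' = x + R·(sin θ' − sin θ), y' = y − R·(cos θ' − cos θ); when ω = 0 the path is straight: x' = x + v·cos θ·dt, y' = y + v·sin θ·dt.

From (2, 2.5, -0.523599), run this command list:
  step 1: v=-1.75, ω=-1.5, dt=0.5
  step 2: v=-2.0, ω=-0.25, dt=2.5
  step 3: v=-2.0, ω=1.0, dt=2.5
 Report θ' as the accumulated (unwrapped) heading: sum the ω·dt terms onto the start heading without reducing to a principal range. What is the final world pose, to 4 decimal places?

step 1: θ'=-1.2736 (R=1.1667) → pose (1.4678, 3.1687, -1.2736)
step 2: θ'=-1.8986 (R=8.0000) → pose (1.5431, 8.0872, -1.8986)
step 3: θ'=0.6014 (R=-2.0000) → pose (-1.4820, 10.3802, 0.6014)

(-1.4820, 10.3802, 0.6014)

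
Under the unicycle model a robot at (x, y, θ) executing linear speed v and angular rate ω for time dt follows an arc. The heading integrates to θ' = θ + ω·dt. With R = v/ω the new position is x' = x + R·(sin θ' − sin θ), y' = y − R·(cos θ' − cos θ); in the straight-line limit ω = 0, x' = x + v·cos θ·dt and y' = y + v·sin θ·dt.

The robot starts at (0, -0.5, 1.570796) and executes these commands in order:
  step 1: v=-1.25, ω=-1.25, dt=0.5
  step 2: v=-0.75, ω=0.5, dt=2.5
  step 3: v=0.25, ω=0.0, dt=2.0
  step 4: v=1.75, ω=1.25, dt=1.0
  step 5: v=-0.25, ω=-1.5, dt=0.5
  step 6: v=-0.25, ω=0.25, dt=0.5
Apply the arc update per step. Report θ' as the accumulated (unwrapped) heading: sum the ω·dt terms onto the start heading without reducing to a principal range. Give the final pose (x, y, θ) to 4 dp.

(-1.7986, -1.9737, 2.8208)

step 1: θ'=0.9458 (R=1.0000) → pose (-0.1890, -1.0851, 0.9458)
step 2: θ'=2.1958 (R=-1.5000) → pose (-0.1890, -2.8404, 2.1958)
step 3: θ'=2.1958 (straight) → pose (-0.4816, -2.4349, 2.1958)
step 4: θ'=3.4458 (R=1.4000) → pose (-2.0363, -1.9183, 3.4458)
step 5: θ'=2.6958 (R=0.1667) → pose (-1.9145, -1.9270, 2.6958)
step 6: θ'=2.8208 (R=-1.0000) → pose (-1.7986, -1.9737, 2.8208)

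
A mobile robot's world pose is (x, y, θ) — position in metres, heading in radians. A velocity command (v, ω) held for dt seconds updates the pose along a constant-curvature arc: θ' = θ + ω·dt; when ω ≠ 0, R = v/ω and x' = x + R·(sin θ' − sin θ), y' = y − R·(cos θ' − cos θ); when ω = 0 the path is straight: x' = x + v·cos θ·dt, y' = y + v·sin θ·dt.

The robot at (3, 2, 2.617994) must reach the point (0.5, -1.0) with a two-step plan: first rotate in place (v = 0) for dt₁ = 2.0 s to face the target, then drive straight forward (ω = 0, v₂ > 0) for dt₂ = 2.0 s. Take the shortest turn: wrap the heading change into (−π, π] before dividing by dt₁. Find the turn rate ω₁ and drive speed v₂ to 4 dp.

ω₁ = 0.6998, v₂ = 1.9526

heading to target = atan2(-1−2, 0.5−3) = -2.2655
Δθ = wrap(-2.2655 − 2.6180) = 1.3997; ω₁ = Δθ/dt₁ = 0.6998
distance = √((0.5−3)² + (-1−2)²) = 3.9051; v₂ = distance/dt₂ = 1.9526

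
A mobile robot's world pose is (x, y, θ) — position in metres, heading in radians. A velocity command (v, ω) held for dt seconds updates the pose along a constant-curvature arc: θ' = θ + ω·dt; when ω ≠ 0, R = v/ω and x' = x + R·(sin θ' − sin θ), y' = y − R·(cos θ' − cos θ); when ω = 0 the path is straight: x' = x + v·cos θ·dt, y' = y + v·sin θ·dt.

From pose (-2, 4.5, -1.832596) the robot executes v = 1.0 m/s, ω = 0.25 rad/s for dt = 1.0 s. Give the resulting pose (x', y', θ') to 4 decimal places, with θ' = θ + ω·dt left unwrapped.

θ' = -1.8326 + 0.25·1.0 = -1.5826
R = v/ω = 1.0/0.25 = 4.0000
x' = -2 + 4.0000·(sin -1.5826 − sin -1.8326) = -2.1360
y' = 4.5 − 4.0000·(cos -1.5826 − cos -1.8326) = 3.5119

(-2.1360, 3.5119, -1.5826)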